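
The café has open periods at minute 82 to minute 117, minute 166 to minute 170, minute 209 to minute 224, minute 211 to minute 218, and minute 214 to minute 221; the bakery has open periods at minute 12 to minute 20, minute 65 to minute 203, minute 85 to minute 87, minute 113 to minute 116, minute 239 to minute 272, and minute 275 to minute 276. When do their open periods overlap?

Merge the first list: minute 82 to minute 117, minute 166 to minute 170, minute 209 to minute 224.
Merge the second list: minute 12 to minute 20, minute 65 to minute 203, minute 239 to minute 272, minute 275 to minute 276.
minute 82 to minute 117 meets the second set on minute 82 to minute 117.
minute 166 to minute 170 meets the second set on minute 166 to minute 170.
minute 209 to minute 224: no overlap with the second set.

minute 82 to minute 117, minute 166 to minute 170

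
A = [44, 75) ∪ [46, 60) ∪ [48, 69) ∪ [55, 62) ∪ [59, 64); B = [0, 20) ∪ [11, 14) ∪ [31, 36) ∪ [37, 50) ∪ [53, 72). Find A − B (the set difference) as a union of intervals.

[50, 53) ∪ [72, 75)

A, merged: [44, 75).
B, merged: [0, 20), [31, 36), [37, 50), [53, 72).
[44, 75) minus B → [50, 53), [72, 75).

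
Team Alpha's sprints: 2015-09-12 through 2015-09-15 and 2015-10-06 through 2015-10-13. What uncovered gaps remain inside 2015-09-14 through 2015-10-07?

2015-09-16 through 2015-10-05

After merging, the occupied span is 2015-09-12 through 2015-09-15, 2015-10-06 through 2015-10-13.
Gaps within 2015-09-14 through 2015-10-07: 2015-09-16 through 2015-10-05.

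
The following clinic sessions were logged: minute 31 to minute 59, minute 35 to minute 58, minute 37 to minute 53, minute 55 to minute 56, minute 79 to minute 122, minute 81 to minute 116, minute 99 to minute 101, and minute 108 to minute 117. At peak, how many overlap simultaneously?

At minute 37, 3 of the intervals are simultaneously active.
No point has more.

3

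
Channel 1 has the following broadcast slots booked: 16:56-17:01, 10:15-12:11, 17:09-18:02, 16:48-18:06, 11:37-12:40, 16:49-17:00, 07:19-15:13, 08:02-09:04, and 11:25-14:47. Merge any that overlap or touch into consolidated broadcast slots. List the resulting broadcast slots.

07:19-15:13, 16:48-18:06

Sort by start: 07:19-15:13, 08:02-09:04, 10:15-12:11, 11:25-14:47, 11:37-12:40, 16:48-18:06, 16:49-17:00, 16:56-17:01, 17:09-18:02.
08:02-09:04 overlaps/touches 07:19-15:13 → extend to 07:19-15:13.
10:15-12:11 overlaps/touches 07:19-15:13 → extend to 07:19-15:13.
11:25-14:47 overlaps/touches 07:19-15:13 → extend to 07:19-15:13.
11:37-12:40 overlaps/touches 07:19-15:13 → extend to 07:19-15:13.
16:48-18:06 is disjoint → start new block.
16:49-17:00 overlaps/touches 16:48-18:06 → extend to 16:48-18:06.
16:56-17:01 overlaps/touches 16:48-18:06 → extend to 16:48-18:06.
17:09-18:02 overlaps/touches 16:48-18:06 → extend to 16:48-18:06.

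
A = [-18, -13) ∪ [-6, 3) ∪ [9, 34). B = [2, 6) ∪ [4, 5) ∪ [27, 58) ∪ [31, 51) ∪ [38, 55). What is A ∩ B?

[2, 3) ∪ [27, 34)

Second set merges to [2, 6), [27, 58).
[-18, -13) meets no B interval.
[-6, 3) ∩ B → [2, 3).
[9, 34) ∩ B → [27, 34).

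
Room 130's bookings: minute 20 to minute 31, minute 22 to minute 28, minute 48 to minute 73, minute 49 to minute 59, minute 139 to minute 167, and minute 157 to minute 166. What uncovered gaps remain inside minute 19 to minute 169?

minute 19 to minute 20, minute 31 to minute 48, minute 73 to minute 139, minute 167 to minute 169

After merging, the occupied span is minute 20 to minute 31, minute 48 to minute 73, minute 139 to minute 167.
Gaps within minute 19 to minute 169: minute 19 to minute 20, minute 31 to minute 48, minute 73 to minute 139, minute 167 to minute 169.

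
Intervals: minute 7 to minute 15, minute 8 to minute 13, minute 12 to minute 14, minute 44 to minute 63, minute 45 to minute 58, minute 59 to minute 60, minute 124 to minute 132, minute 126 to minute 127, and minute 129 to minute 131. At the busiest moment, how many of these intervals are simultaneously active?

3

Sweep endpoints in order; track running count of active intervals.
Peak of 3 reached at minute 12.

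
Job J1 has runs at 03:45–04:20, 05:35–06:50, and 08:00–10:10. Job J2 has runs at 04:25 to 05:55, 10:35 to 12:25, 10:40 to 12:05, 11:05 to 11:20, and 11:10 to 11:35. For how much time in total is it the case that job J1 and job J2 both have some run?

20 min

Merge the second list: 04:25–05:55, 10:35–12:25.
A ∩ B = 05:35–05:55.
Total: 20 min.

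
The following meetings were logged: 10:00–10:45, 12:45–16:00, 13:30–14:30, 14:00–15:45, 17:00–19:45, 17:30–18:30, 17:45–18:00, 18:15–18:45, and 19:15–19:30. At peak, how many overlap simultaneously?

3

At 14:00, 3 of the intervals are simultaneously active.
No point has more.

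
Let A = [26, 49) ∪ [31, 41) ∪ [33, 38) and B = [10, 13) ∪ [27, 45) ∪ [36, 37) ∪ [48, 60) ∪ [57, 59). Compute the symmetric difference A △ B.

A, merged: [26, 49).
B, merged: [10, 13), [27, 45), [48, 60).
A \ B = [26, 27), [45, 48).
B \ A = [10, 13), [49, 60).
Union of the two gives the symmetric difference.

[10, 13) ∪ [26, 27) ∪ [45, 48) ∪ [49, 60)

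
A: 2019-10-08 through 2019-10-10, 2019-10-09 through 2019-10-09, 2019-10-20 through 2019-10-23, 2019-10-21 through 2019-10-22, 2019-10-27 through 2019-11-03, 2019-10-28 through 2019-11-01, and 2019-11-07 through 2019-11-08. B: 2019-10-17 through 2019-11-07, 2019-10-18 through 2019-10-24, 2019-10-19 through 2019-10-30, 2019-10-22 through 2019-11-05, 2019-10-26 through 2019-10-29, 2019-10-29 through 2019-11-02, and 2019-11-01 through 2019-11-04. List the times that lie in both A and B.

A, merged: 2019-10-08 through 2019-10-10, 2019-10-20 through 2019-10-23, 2019-10-27 through 2019-11-03, 2019-11-07 through 2019-11-08.
B, merged: 2019-10-17 through 2019-11-07.
2019-10-08 through 2019-10-10 meets no B interval.
2019-10-20 through 2019-10-23 ∩ B → 2019-10-20 through 2019-10-23.
2019-10-27 through 2019-11-03 ∩ B → 2019-10-27 through 2019-11-03.
2019-11-07 through 2019-11-08 ∩ B → 2019-11-07 through 2019-11-07.

2019-10-20 through 2019-10-23, 2019-10-27 through 2019-11-03, 2019-11-07 through 2019-11-07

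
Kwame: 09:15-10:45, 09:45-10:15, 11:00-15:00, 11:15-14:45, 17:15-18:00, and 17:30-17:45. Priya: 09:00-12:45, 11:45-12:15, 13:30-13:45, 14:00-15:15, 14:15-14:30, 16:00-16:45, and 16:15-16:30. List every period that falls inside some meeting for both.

A, merged: 09:15-10:45, 11:00-15:00, 17:15-18:00.
B, merged: 09:00-12:45, 13:30-13:45, 14:00-15:15, 16:00-16:45.
09:15-10:45 meets the second set on 09:15-10:45.
11:00-15:00 meets the second set on 11:00-12:45, 13:30-13:45, 14:00-15:00.
17:15-18:00: no overlap with the second set.

09:15-10:45, 11:00-12:45, 13:30-13:45, 14:00-15:00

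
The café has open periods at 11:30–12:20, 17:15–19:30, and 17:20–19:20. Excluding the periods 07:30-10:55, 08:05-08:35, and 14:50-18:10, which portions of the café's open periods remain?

11:30–12:20, 18:10–19:30

First set merges to 11:30–12:20, 17:15–19:30.
Second set merges to 07:30–10:55, 14:50–18:10.
11:30–12:20: nothing removed.
17:15–19:30 \ B = 18:10–19:30.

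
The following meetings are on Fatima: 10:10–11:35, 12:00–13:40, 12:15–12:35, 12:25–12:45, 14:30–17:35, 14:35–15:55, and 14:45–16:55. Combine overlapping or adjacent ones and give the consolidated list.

10:10-11:35, 12:00-13:40, 14:30-17:35

12:00-13:40 is disjoint → start new block.
12:15-12:35 overlaps/touches 12:00-13:40 → extend to 12:00-13:40.
12:25-12:45 overlaps/touches 12:00-13:40 → extend to 12:00-13:40.
14:30-17:35 is disjoint → start new block.
14:35-15:55 overlaps/touches 14:30-17:35 → extend to 14:30-17:35.
14:45-16:55 overlaps/touches 14:30-17:35 → extend to 14:30-17:35.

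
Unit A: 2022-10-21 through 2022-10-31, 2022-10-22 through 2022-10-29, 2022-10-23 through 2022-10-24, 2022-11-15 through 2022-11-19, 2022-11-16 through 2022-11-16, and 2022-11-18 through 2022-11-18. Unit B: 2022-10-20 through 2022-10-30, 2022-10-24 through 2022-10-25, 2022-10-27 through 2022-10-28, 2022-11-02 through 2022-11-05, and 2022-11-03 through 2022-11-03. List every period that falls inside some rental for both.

2022-10-21 through 2022-10-30

Merge the first list: 2022-10-21 through 2022-10-31, 2022-11-15 through 2022-11-19.
Merge the second list: 2022-10-20 through 2022-10-30, 2022-11-02 through 2022-11-05.
2022-10-21 through 2022-10-31 overlaps B on 2022-10-21 through 2022-10-30.
2022-11-15 through 2022-11-19 falls entirely outside B.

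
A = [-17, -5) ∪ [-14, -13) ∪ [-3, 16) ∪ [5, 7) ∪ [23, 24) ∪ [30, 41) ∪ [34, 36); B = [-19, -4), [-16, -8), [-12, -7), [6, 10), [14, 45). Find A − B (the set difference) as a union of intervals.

Merge the first list: [-17, -5), [-3, 16), [23, 24), [30, 41).
Merge the second list: [-19, -4), [6, 10), [14, 45).
[-17, -5) lies entirely inside B → drops out.
[-3, 16) with B removed leaves [-3, 6), [10, 14).
[23, 24) lies entirely inside B → drops out.
[30, 41) lies entirely inside B → drops out.

[-3, 6) ∪ [10, 14)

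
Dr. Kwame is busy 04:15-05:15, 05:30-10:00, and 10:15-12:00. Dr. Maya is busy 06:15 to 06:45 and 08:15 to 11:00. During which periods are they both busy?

04:15-05:15: no overlap with the second set.
05:30-10:00 meets the second set on 06:15-06:45, 08:15-10:00.
10:15-12:00 meets the second set on 10:15-11:00.

06:15-06:45, 08:15-10:00, 10:15-11:00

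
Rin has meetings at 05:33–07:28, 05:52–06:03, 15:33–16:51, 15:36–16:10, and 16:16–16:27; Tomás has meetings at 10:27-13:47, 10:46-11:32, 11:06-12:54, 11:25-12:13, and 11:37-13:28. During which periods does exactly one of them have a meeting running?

Merge the first list: 05:33–07:28, 15:33–16:51.
Merge the second list: 10:27–13:47.
A \ B = 05:33–07:28, 15:33–16:51.
B \ A = 10:27–13:47.
Union of the two gives the symmetric difference.

05:33–07:28, 10:27–13:47, 15:33–16:51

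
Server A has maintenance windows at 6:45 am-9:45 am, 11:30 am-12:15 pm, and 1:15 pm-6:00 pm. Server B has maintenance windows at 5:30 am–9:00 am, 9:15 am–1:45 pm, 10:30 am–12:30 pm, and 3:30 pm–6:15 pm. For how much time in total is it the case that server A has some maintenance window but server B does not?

2 h

Second set merges to 5:30 am–9:00 am, 9:15 am–1:45 pm, 3:30 pm–6:15 pm.
A \ B = 9:00 am–9:15 am, 1:45 pm–3:30 pm.
Total: 15 min + 1 h 45 min = 2 h.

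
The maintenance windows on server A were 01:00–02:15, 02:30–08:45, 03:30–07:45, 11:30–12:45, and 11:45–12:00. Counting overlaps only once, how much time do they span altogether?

Merged: 01:00–02:15, 02:30–08:45, 11:30–12:45.
Lengths: 1 h 15 min + 6 h 15 min + 1 h 15 min = 8 h 45 min.

8 h 45 min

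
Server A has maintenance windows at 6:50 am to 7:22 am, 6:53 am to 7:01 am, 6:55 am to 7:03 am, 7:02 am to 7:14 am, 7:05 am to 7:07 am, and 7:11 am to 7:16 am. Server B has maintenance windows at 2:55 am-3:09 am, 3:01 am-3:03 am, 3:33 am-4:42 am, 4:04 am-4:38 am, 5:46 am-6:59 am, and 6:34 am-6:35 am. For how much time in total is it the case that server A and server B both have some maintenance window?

A, merged: 6:50 am–7:22 am.
B, merged: 2:55 am–3:09 am, 3:33 am–4:42 am, 5:46 am–6:59 am.
A ∩ B = 6:50 am–6:59 am.
Total: 9 min.

9 min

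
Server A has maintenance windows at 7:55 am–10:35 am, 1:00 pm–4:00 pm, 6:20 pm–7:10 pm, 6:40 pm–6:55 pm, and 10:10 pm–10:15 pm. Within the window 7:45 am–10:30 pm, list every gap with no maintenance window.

7:45 am–7:55 am, 10:35 am–1:00 pm, 4:00 pm–6:20 pm, 7:10 pm–10:10 pm, 10:15 pm–10:30 pm

The merged coverage is 7:55 am–10:35 am, 1:00 pm–4:00 pm, 6:20 pm–7:10 pm, 10:10 pm–10:15 pm.
Gaps within 7:45 am–10:30 pm: 7:45 am–7:55 am, 10:35 am–1:00 pm, 4:00 pm–6:20 pm, 7:10 pm–10:10 pm, 10:15 pm–10:30 pm.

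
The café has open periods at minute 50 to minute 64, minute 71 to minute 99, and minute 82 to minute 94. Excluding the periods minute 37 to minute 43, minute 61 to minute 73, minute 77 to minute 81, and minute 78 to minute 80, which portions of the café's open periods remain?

Merge the first list: minute 50 to minute 64, minute 71 to minute 99.
Merge the second list: minute 37 to minute 43, minute 61 to minute 73, minute 77 to minute 81.
minute 50 to minute 64 \ B = minute 50 to minute 61.
minute 71 to minute 99 \ B = minute 73 to minute 77, minute 81 to minute 99.

minute 50 to minute 61, minute 73 to minute 77, minute 81 to minute 99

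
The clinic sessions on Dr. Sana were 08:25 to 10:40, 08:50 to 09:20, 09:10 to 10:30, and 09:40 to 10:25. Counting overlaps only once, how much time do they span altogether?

2 h 15 min

Merged: 08:25–10:40.
Length: 2 h 15 min.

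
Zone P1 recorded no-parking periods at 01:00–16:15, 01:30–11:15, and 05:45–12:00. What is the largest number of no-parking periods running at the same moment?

Sweep endpoints in order; track running count of active intervals.
Peak of 3 reached at 05:45.

3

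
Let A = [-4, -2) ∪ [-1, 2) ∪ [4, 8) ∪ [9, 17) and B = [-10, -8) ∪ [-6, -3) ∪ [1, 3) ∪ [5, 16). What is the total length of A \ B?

5

A \ B = [-3, -2), [-1, 1), [4, 5), [16, 17).
Total: 1 + 2 + 1 + 1 = 5.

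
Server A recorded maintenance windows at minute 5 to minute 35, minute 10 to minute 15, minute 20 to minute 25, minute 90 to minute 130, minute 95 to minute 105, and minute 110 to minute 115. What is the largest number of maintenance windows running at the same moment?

2

Sweep endpoints in order; track running count of active intervals.
Peak of 2 reached at minute 10.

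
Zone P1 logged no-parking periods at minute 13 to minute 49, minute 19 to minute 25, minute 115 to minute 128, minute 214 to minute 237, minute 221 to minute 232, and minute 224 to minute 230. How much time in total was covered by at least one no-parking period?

72 minutes

Merged: minute 13 to minute 49, minute 115 to minute 128, minute 214 to minute 237.
Lengths: 36 minutes + 13 minutes + 23 minutes = 72 minutes.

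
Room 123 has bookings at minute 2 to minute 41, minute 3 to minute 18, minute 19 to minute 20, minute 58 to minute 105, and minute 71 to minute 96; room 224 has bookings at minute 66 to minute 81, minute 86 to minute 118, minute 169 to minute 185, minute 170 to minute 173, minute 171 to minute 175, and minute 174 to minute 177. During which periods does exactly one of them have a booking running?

minute 2 to minute 41, minute 58 to minute 66, minute 81 to minute 86, minute 105 to minute 118, minute 169 to minute 185

A, merged: minute 2 to minute 41, minute 58 to minute 105.
B, merged: minute 66 to minute 81, minute 86 to minute 118, minute 169 to minute 185.
A but not B: minute 2 to minute 41, minute 58 to minute 66, minute 81 to minute 86.
B but not A: minute 105 to minute 118, minute 169 to minute 185.
Combining gives A △ B.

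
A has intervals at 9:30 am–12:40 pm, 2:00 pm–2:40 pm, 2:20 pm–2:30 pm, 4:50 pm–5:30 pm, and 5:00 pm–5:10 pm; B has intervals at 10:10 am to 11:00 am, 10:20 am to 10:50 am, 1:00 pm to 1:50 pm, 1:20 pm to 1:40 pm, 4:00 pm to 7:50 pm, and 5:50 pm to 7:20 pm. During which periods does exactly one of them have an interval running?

9:30 am–10:10 am, 11:00 am–12:40 pm, 1:00 pm–1:50 pm, 2:00 pm–2:40 pm, 4:00 pm–4:50 pm, 5:30 pm–7:50 pm

A, merged: 9:30 am–12:40 pm, 2:00 pm–2:40 pm, 4:50 pm–5:30 pm.
B, merged: 10:10 am–11:00 am, 1:00 pm–1:50 pm, 4:00 pm–7:50 pm.
A \ B = 9:30 am–10:10 am, 11:00 am–12:40 pm, 2:00 pm–2:40 pm.
B \ A = 1:00 pm–1:50 pm, 4:00 pm–4:50 pm, 5:30 pm–7:50 pm.
Union of the two gives the symmetric difference.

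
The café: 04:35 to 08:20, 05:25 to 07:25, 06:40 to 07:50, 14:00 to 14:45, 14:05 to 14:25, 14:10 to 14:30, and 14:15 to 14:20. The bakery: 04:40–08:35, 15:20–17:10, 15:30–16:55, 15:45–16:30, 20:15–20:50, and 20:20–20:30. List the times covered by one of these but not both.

First set merges to 04:35–08:20, 14:00–14:45.
Second set merges to 04:40–08:35, 15:20–17:10, 20:15–20:50.
Only in the first: 04:35–04:40, 14:00–14:45.
Only in the second: 08:20–08:35, 15:20–17:10, 20:15–20:50.
Together these are the periods covered by exactly one.

04:35–04:40, 08:20–08:35, 14:00–14:45, 15:20–17:10, 20:15–20:50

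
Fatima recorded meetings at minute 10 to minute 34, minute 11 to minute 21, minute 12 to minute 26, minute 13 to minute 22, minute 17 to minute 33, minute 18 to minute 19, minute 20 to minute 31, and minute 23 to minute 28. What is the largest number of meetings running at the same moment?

At minute 18, 6 of the intervals are simultaneously active.
No point has more.

6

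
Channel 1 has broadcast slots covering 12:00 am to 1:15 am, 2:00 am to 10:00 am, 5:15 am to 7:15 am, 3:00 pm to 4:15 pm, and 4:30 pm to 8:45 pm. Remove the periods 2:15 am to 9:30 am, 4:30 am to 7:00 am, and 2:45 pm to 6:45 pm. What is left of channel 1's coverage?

12:00 am-1:15 am, 2:00 am-2:15 am, 9:30 am-10:00 am, 6:45 pm-8:45 pm

First set merges to 12:00 am-1:15 am, 2:00 am-10:00 am, 3:00 pm-4:15 pm, 4:30 pm-8:45 pm.
Second set merges to 2:15 am-9:30 am, 2:45 pm-6:45 pm.
12:00 am-1:15 am: no B overlap → unchanged.
2:00 am-10:00 am minus B → 2:00 am-2:15 am, 9:30 am-10:00 am.
3:00 pm-4:15 pm: fully covered by B → removed.
4:30 pm-8:45 pm minus B → 6:45 pm-8:45 pm.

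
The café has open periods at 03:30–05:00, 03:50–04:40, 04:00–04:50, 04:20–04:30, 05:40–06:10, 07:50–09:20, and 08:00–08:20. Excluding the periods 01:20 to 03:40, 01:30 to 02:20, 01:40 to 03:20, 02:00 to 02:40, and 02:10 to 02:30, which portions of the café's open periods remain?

03:40–05:00, 05:40–06:10, 07:50–09:20

First set merges to 03:30–05:00, 05:40–06:10, 07:50–09:20.
Second set merges to 01:20–03:40.
03:30–05:00 with B removed leaves 03:40–05:00.
05:40–06:10 is untouched.
07:50–09:20 is untouched.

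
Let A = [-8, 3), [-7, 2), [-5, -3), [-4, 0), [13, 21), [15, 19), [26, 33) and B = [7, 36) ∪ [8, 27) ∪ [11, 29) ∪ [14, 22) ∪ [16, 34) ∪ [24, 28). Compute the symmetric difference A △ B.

[-8, 3) ∪ [7, 13) ∪ [21, 26) ∪ [33, 36)

First set merges to [-8, 3), [13, 21), [26, 33).
Second set merges to [7, 36).
A \ B = [-8, 3).
B \ A = [7, 13), [21, 26), [33, 36).
Union of the two gives the symmetric difference.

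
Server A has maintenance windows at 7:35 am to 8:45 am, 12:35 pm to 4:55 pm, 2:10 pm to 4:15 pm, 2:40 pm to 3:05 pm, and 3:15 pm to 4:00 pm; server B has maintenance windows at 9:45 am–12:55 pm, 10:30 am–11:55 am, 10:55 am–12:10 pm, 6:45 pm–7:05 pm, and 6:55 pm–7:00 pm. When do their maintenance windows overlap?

12:35 pm–12:55 pm

Merge the first list: 7:35 am–8:45 am, 12:35 pm–4:55 pm.
Merge the second list: 9:45 am–12:55 pm, 6:45 pm–7:05 pm.
7:35 am–8:45 am meets no B interval.
12:35 pm–4:55 pm ∩ B → 12:35 pm–12:55 pm.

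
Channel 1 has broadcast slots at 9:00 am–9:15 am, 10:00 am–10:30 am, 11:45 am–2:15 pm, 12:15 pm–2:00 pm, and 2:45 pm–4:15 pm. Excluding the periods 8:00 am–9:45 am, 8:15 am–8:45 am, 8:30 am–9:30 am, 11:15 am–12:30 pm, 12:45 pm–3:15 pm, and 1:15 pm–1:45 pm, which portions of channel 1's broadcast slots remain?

10:00 am–10:30 am, 12:30 pm–12:45 pm, 3:15 pm–4:15 pm

First set merges to 9:00 am–9:15 am, 10:00 am–10:30 am, 11:45 am–2:15 pm, 2:45 pm–4:15 pm.
Second set merges to 8:00 am–9:45 am, 11:15 am–12:30 pm, 12:45 pm–3:15 pm.
9:00 am–9:15 am: fully covered by B → removed.
10:00 am–10:30 am: no B overlap → unchanged.
11:45 am–2:15 pm minus B → 12:30 pm–12:45 pm.
2:45 pm–4:15 pm minus B → 3:15 pm–4:15 pm.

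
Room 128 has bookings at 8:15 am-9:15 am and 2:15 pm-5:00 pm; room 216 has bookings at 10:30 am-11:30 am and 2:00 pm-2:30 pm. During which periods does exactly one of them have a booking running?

A but not B: 8:15 am–9:15 am, 2:30 pm–5:00 pm.
B but not A: 10:30 am–11:30 am, 2:00 pm–2:15 pm.
Combining gives A △ B.

8:15 am–9:15 am, 10:30 am–11:30 am, 2:00 pm–2:15 pm, 2:30 pm–5:00 pm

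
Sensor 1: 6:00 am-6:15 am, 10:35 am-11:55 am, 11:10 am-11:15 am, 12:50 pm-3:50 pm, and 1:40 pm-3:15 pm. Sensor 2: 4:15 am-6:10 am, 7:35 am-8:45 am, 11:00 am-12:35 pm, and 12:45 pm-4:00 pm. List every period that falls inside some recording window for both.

First set merges to 6:00 am-6:15 am, 10:35 am-11:55 am, 12:50 pm-3:50 pm.
6:00 am-6:15 am overlaps B on 6:00 am-6:10 am.
10:35 am-11:55 am overlaps B on 11:00 am-11:55 am.
12:50 pm-3:50 pm overlaps B on 12:50 pm-3:50 pm.

6:00 am-6:10 am, 11:00 am-11:55 am, 12:50 pm-3:50 pm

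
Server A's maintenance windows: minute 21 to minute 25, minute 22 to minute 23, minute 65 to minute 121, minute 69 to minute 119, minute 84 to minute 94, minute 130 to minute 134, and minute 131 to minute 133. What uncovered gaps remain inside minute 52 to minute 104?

minute 52 to minute 65

The merged coverage is minute 21 to minute 25, minute 65 to minute 121, minute 130 to minute 134.
Uncovered inside minute 52 to minute 104: minute 52 to minute 65.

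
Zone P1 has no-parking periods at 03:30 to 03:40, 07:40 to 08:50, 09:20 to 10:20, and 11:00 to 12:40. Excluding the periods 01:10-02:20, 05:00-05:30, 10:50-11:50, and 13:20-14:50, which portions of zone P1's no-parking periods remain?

03:30–03:40: no B overlap → unchanged.
07:40–08:50: no B overlap → unchanged.
09:20–10:20: no B overlap → unchanged.
11:00–12:40 minus B → 11:50–12:40.

03:30–03:40, 07:40–08:50, 09:20–10:20, 11:50–12:40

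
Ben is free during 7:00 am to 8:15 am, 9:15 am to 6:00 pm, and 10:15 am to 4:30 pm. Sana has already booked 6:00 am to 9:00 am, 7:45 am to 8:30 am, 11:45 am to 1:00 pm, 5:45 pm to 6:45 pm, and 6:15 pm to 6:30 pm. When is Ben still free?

First set merges to 7:00 am–8:15 am, 9:15 am–6:00 pm.
Second set merges to 6:00 am–9:00 am, 11:45 am–1:00 pm, 5:45 pm–6:45 pm.
7:00 am–8:15 am: fully covered by B → removed.
9:15 am–6:00 pm minus B → 9:15 am–11:45 am, 1:00 pm–5:45 pm.

9:15 am–11:45 am, 1:00 pm–5:45 pm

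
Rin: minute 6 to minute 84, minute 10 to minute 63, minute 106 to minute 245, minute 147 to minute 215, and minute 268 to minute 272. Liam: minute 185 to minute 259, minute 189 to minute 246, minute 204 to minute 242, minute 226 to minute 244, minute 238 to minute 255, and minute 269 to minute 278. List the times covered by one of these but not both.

Merge the first list: minute 6 to minute 84, minute 106 to minute 245, minute 268 to minute 272.
Merge the second list: minute 185 to minute 259, minute 269 to minute 278.
A \ B = minute 6 to minute 84, minute 106 to minute 185, minute 268 to minute 269.
B \ A = minute 245 to minute 259, minute 272 to minute 278.
Union of the two gives the symmetric difference.

minute 6 to minute 84, minute 106 to minute 185, minute 245 to minute 259, minute 268 to minute 269, minute 272 to minute 278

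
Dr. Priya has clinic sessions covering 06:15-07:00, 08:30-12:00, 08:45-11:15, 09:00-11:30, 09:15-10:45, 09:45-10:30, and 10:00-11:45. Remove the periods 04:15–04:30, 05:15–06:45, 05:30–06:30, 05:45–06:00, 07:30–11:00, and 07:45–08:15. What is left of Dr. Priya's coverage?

A, merged: 06:15-07:00, 08:30-12:00.
B, merged: 04:15-04:30, 05:15-06:45, 07:30-11:00.
06:15-07:00 with B removed leaves 06:45-07:00.
08:30-12:00 with B removed leaves 11:00-12:00.

06:45-07:00, 11:00-12:00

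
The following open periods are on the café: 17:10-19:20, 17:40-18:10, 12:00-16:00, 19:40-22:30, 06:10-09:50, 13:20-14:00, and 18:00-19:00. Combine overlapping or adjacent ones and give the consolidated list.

06:10–09:50, 12:00–16:00, 17:10–19:20, 19:40–22:30

Sort by start: 06:10–09:50, 12:00–16:00, 13:20–14:00, 17:10–19:20, 17:40–18:10, 18:00–19:00, 19:40–22:30.
12:00–16:00 is disjoint → start new block.
13:20–14:00 overlaps/touches 12:00–16:00 → extend to 12:00–16:00.
17:10–19:20 is disjoint → start new block.
17:40–18:10 overlaps/touches 17:10–19:20 → extend to 17:10–19:20.
18:00–19:00 overlaps/touches 17:10–19:20 → extend to 17:10–19:20.
19:40–22:30 is disjoint → start new block.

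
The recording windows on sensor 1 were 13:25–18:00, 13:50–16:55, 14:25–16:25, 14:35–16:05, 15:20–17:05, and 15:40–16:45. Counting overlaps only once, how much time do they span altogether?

4 h 35 min

Merged: 13:25–18:00.
Length: 4 h 35 min.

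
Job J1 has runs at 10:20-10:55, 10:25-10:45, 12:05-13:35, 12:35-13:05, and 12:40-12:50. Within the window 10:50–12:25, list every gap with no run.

After merging, the occupied span is 10:20–10:55, 12:05–13:35.
Uncovered inside 10:50–12:25: 10:55–12:05.

10:55–12:05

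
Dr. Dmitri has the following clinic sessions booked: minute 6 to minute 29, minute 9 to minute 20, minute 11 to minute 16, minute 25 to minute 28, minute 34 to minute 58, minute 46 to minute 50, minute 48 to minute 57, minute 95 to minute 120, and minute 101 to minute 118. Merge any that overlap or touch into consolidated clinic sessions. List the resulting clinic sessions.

minute 6 to minute 29, minute 34 to minute 58, minute 95 to minute 120

minute 9 to minute 20 overlaps/touches minute 6 to minute 29 → extend to minute 6 to minute 29.
minute 11 to minute 16 overlaps/touches minute 6 to minute 29 → extend to minute 6 to minute 29.
minute 25 to minute 28 overlaps/touches minute 6 to minute 29 → extend to minute 6 to minute 29.
minute 34 to minute 58 is disjoint → start new block.
minute 46 to minute 50 overlaps/touches minute 34 to minute 58 → extend to minute 34 to minute 58.
minute 48 to minute 57 overlaps/touches minute 34 to minute 58 → extend to minute 34 to minute 58.
minute 95 to minute 120 is disjoint → start new block.
minute 101 to minute 118 overlaps/touches minute 95 to minute 120 → extend to minute 95 to minute 120.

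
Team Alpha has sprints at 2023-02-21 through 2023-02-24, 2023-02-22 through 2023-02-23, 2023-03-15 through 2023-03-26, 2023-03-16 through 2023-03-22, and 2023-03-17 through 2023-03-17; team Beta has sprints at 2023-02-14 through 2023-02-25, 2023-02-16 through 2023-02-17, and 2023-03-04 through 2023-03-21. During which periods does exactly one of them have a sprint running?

2023-02-14 through 2023-02-20, 2023-02-25 through 2023-02-25, 2023-03-04 through 2023-03-14, 2023-03-22 through 2023-03-26

Merge the first list: 2023-02-21 through 2023-02-24, 2023-03-15 through 2023-03-26.
Merge the second list: 2023-02-14 through 2023-02-25, 2023-03-04 through 2023-03-21.
A \ B = 2023-03-22 through 2023-03-26.
B \ A = 2023-02-14 through 2023-02-20, 2023-02-25 through 2023-02-25, 2023-03-04 through 2023-03-14.
Union of the two gives the symmetric difference.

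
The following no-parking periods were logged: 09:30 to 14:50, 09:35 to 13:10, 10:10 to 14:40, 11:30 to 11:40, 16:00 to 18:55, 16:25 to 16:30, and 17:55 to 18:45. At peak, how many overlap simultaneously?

Walk the sorted start/end points keeping a running depth.
The depth first hits 4 at 11:30.

4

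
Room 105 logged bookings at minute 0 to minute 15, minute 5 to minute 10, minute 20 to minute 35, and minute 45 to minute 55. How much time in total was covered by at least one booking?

Merged: minute 0 to minute 15, minute 20 to minute 35, minute 45 to minute 55.
Lengths: 15 minutes + 15 minutes + 10 minutes = 40 minutes.

40 minutes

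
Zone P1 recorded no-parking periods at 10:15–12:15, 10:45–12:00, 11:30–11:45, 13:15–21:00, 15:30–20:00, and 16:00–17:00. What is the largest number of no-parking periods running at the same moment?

Sweep endpoints in order; track running count of active intervals.
Peak of 3 reached at 11:30.

3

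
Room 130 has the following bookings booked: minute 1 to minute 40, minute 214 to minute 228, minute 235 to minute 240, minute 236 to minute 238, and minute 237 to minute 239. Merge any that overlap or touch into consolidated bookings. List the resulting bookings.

minute 1 to minute 40, minute 214 to minute 228, minute 235 to minute 240

minute 214 to minute 228 is disjoint → start new block.
minute 235 to minute 240 is disjoint → start new block.
minute 236 to minute 238 overlaps/touches minute 235 to minute 240 → extend to minute 235 to minute 240.
minute 237 to minute 239 overlaps/touches minute 235 to minute 240 → extend to minute 235 to minute 240.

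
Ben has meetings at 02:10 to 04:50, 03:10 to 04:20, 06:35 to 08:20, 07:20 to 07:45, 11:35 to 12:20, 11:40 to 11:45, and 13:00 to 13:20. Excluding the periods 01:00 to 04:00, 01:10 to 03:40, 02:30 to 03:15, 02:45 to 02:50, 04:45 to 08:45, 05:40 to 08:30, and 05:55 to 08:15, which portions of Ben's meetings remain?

04:00–04:45, 11:35–12:20, 13:00–13:20

First set merges to 02:10–04:50, 06:35–08:20, 11:35–12:20, 13:00–13:20.
Second set merges to 01:00–04:00, 04:45–08:45.
02:10–04:50 with B removed leaves 04:00–04:45.
06:35–08:20 lies entirely inside B → drops out.
11:35–12:20 is untouched.
13:00–13:20 is untouched.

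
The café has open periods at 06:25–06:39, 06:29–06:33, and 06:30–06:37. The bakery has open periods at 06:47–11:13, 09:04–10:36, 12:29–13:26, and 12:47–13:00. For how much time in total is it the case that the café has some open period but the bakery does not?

14 min

A, merged: 06:25–06:39.
B, merged: 06:47–11:13, 12:29–13:26.
A \ B = 06:25–06:39.
Total: 14 min.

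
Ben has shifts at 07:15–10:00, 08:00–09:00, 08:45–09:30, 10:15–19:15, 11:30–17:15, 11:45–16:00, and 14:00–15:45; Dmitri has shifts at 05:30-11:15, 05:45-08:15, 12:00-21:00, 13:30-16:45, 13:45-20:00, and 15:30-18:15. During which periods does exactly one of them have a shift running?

First set merges to 07:15–10:00, 10:15–19:15.
Second set merges to 05:30–11:15, 12:00–21:00.
A but not B: 11:15–12:00.
B but not A: 05:30–07:15, 10:00–10:15, 19:15–21:00.
Combining gives A △ B.

05:30–07:15, 10:00–10:15, 11:15–12:00, 19:15–21:00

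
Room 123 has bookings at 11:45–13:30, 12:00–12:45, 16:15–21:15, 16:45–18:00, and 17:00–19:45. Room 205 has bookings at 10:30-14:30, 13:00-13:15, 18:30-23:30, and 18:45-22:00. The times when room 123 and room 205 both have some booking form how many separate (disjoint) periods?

First set merges to 11:45–13:30, 16:15–21:15.
Second set merges to 10:30–14:30, 18:30–23:30.
A ∩ B = 11:45–13:30, 18:30–21:15.
That is 2 disjoint pieces.

2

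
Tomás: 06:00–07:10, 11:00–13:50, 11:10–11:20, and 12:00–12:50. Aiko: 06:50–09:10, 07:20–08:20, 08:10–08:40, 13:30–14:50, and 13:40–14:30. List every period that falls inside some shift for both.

06:50–07:10, 13:30–13:50

A, merged: 06:00–07:10, 11:00–13:50.
B, merged: 06:50–09:10, 13:30–14:50.
06:00–07:10 overlaps B on 06:50–07:10.
11:00–13:50 overlaps B on 13:30–13:50.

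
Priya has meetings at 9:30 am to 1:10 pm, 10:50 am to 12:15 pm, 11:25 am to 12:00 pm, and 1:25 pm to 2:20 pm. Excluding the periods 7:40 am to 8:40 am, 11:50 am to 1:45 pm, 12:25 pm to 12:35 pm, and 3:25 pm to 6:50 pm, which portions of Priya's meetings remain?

9:30 am–11:50 am, 1:45 pm–2:20 pm

First set merges to 9:30 am–1:10 pm, 1:25 pm–2:20 pm.
Second set merges to 7:40 am–8:40 am, 11:50 am–1:45 pm, 3:25 pm–6:50 pm.
9:30 am–1:10 pm \ B = 9:30 am–11:50 am.
1:25 pm–2:20 pm \ B = 1:45 pm–2:20 pm.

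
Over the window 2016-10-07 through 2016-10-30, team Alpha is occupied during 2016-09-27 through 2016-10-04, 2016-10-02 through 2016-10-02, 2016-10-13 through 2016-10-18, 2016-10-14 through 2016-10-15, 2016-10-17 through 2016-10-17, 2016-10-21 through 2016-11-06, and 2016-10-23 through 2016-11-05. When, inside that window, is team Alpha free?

2016-10-07 through 2016-10-12, 2016-10-19 through 2016-10-20

After merging, the occupied span is 2016-09-27 through 2016-10-04, 2016-10-13 through 2016-10-18, 2016-10-21 through 2016-11-06.
Uncovered inside 2016-10-07 through 2016-10-30: 2016-10-07 through 2016-10-12, 2016-10-19 through 2016-10-20.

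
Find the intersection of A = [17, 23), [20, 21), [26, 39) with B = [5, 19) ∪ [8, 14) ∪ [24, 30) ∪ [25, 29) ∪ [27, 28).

A, merged: [17, 23), [26, 39).
B, merged: [5, 19), [24, 30).
[17, 23) overlaps B on [17, 19).
[26, 39) overlaps B on [26, 30).

[17, 19) ∪ [26, 30)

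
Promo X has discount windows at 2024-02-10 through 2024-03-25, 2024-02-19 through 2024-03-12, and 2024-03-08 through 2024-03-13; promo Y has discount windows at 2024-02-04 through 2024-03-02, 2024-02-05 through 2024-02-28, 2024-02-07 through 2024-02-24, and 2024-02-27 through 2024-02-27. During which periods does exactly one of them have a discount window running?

First set merges to 2024-02-10 through 2024-03-25.
Second set merges to 2024-02-04 through 2024-03-02.
A but not B: 2024-03-03 through 2024-03-25.
B but not A: 2024-02-04 through 2024-02-09.
Combining gives A △ B.

2024-02-04 through 2024-02-09, 2024-03-03 through 2024-03-25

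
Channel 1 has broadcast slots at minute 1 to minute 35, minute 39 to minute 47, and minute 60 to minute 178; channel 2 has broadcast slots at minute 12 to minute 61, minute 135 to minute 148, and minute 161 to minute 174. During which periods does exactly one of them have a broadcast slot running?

Only in the first: minute 1 to minute 12, minute 61 to minute 135, minute 148 to minute 161, minute 174 to minute 178.
Only in the second: minute 35 to minute 39, minute 47 to minute 60.
Together these are the periods covered by exactly one.

minute 1 to minute 12, minute 35 to minute 39, minute 47 to minute 60, minute 61 to minute 135, minute 148 to minute 161, minute 174 to minute 178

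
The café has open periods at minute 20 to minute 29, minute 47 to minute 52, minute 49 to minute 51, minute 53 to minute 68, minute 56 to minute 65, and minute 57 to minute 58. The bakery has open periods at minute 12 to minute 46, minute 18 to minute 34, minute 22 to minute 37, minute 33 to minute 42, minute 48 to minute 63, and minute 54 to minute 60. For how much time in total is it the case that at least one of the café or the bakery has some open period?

First set merges to minute 20 to minute 29, minute 47 to minute 52, minute 53 to minute 68.
Second set merges to minute 12 to minute 46, minute 48 to minute 63.
A ∪ B = minute 12 to minute 46, minute 47 to minute 68.
Total: 34 minutes + 21 minutes = 55 minutes.

55 minutes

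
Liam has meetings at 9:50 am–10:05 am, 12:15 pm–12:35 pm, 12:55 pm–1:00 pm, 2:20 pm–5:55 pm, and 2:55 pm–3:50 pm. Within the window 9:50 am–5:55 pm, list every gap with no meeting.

The merged coverage is 9:50 am–10:05 am, 12:15 pm–12:35 pm, 12:55 pm–1:00 pm, 2:20 pm–5:55 pm.
Uncovered inside 9:50 am–5:55 pm: 10:05 am–12:15 pm, 12:35 pm–12:55 pm, 1:00 pm–2:20 pm.

10:05 am–12:15 pm, 12:35 pm–12:55 pm, 1:00 pm–2:20 pm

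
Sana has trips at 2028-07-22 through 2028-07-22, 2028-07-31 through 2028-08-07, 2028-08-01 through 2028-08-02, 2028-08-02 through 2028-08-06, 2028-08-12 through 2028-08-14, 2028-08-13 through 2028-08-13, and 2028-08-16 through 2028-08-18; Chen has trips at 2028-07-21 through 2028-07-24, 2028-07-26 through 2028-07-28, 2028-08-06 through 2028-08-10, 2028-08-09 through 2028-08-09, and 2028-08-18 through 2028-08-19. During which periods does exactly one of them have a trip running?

First set merges to 2028-07-22 through 2028-07-22, 2028-07-31 through 2028-08-07, 2028-08-12 through 2028-08-14, 2028-08-16 through 2028-08-18.
Second set merges to 2028-07-21 through 2028-07-24, 2028-07-26 through 2028-07-28, 2028-08-06 through 2028-08-10, 2028-08-18 through 2028-08-19.
Only in the first: 2028-07-31 through 2028-08-05, 2028-08-12 through 2028-08-14, 2028-08-16 through 2028-08-17.
Only in the second: 2028-07-21 through 2028-07-21, 2028-07-23 through 2028-07-24, 2028-07-26 through 2028-07-28, 2028-08-08 through 2028-08-10, 2028-08-19 through 2028-08-19.
Together these are the periods covered by exactly one.

2028-07-21 through 2028-07-21, 2028-07-23 through 2028-07-24, 2028-07-26 through 2028-07-28, 2028-07-31 through 2028-08-05, 2028-08-08 through 2028-08-10, 2028-08-12 through 2028-08-14, 2028-08-16 through 2028-08-17, 2028-08-19 through 2028-08-19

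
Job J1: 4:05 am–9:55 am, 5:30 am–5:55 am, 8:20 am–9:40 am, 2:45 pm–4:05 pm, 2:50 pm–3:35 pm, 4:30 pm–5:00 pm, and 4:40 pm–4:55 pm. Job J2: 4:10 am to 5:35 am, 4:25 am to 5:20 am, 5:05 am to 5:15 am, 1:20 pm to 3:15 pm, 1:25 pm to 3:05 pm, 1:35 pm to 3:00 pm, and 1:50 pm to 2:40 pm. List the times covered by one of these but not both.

Merge the first list: 4:05 am–9:55 am, 2:45 pm–4:05 pm, 4:30 pm–5:00 pm.
Merge the second list: 4:10 am–5:35 am, 1:20 pm–3:15 pm.
A \ B = 4:05 am–4:10 am, 5:35 am–9:55 am, 3:15 pm–4:05 pm, 4:30 pm–5:00 pm.
B \ A = 1:20 pm–2:45 pm.
Union of the two gives the symmetric difference.

4:05 am–4:10 am, 5:35 am–9:55 am, 1:20 pm–2:45 pm, 3:15 pm–4:05 pm, 4:30 pm–5:00 pm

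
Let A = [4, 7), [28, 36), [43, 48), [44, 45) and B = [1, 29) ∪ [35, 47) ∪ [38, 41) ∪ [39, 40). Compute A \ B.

Merge the first list: [4, 7), [28, 36), [43, 48).
Merge the second list: [1, 29), [35, 47).
[4, 7) lies entirely inside B → drops out.
[28, 36) with B removed leaves [29, 35).
[43, 48) with B removed leaves [47, 48).

[29, 35) ∪ [47, 48)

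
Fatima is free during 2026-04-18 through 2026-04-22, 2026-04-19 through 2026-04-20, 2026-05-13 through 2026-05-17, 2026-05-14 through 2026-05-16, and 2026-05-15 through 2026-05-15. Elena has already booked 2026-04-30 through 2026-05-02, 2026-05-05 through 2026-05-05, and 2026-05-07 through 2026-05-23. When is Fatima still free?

2026-04-18 through 2026-04-22

First set merges to 2026-04-18 through 2026-04-22, 2026-05-13 through 2026-05-17.
2026-04-18 through 2026-04-22: no B overlap → unchanged.
2026-05-13 through 2026-05-17: fully covered by B → removed.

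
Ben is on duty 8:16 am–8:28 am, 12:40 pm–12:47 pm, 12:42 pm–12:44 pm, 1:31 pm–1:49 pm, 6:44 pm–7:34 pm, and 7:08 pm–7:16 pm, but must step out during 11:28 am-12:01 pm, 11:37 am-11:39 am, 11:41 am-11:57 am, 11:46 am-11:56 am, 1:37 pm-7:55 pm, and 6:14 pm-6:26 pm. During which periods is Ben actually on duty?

8:16 am-8:28 am, 12:40 pm-12:47 pm, 1:31 pm-1:37 pm

Merge the first list: 8:16 am-8:28 am, 12:40 pm-12:47 pm, 1:31 pm-1:49 pm, 6:44 pm-7:34 pm.
Merge the second list: 11:28 am-12:01 pm, 1:37 pm-7:55 pm.
8:16 am-8:28 am: no B overlap → unchanged.
12:40 pm-12:47 pm: no B overlap → unchanged.
1:31 pm-1:49 pm minus B → 1:31 pm-1:37 pm.
6:44 pm-7:34 pm: fully covered by B → removed.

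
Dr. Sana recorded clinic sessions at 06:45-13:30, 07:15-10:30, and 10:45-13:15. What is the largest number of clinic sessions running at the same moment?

At 07:15, 2 of the intervals are simultaneously active.
No point has more.

2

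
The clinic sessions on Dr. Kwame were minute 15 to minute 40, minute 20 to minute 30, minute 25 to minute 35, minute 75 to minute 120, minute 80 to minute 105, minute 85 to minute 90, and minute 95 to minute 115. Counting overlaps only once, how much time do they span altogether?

70 minutes

Merged: minute 15 to minute 40, minute 75 to minute 120.
Lengths: 25 minutes + 45 minutes = 70 minutes.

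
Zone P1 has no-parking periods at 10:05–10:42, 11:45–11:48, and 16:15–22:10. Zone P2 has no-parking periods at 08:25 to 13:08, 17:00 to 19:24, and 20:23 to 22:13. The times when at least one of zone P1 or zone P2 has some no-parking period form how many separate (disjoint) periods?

2

A ∪ B = 08:25-13:08, 16:15-22:13.
That is 2 disjoint pieces.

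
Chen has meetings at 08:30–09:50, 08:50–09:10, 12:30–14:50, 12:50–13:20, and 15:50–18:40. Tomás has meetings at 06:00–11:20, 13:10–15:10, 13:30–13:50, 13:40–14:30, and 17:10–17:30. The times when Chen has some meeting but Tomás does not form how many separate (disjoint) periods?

3

Merge the first list: 08:30–09:50, 12:30–14:50, 15:50–18:40.
Merge the second list: 06:00–11:20, 13:10–15:10, 17:10–17:30.
A \ B = 12:30–13:10, 15:50–17:10, 17:30–18:40.
That is 3 disjoint pieces.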